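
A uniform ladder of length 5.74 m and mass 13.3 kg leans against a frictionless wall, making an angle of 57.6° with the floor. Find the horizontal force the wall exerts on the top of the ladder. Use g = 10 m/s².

N_wall ≈ 42.2 N

Sum moments about the foot of the ladder (the floor normal and friction both act there and drop out).
Ladder weight 13.3×10 = 133 N acts at 2.87 m along the ladder; its horizontal arm is 2.87·cos57.6° = 1.538 m → τ = 204.6 N·m clockwise.
Wall normal N acts horizontally at the top; its moment arm is the height L sinθ = 5.74·sin57.6° = 4.846 m, counterclockwise.
Στ = 0 ⇒ N × 4.846 = 204.6 ⇒ N = 42.2 N.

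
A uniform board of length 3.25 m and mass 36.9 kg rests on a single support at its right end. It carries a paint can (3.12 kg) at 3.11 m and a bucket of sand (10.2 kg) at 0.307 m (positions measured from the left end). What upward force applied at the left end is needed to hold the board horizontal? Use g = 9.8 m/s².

About the right end:
Beam weight: 36.9 × 9.8 = 361.6 N down at 1.625 m → arm 1.625 m, τ = 361.6 × 1.625 = 587.6 N·m counterclockwise.
Paint can: 3.12 × 9.8 = 30.58 N down at 3.11 m → arm 0.14 m, τ = 30.58 × 0.14 = 4.281 N·m counterclockwise.
Bucket of sand: 10.2 × 9.8 = 99.96 N down at 0.307 m → arm 2.943 m, τ = 99.96 × 2.943 = 294.2 N·m counterclockwise.
Net moment of the loads = 886.1 N·m counterclockwise.
The upward force F acts at the left end, arm 3.25 m, giving F × 3.25 clockwise.
For rotational equilibrium, F × 3.25 = 886.1, so F = 886.1 / 3.25 = 273 N.

F ≈ 273 N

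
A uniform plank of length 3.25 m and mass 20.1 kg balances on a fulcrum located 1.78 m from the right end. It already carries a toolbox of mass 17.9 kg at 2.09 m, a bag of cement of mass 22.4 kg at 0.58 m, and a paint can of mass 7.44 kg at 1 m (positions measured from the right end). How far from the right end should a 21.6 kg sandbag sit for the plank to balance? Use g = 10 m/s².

Choose the fulcrum (at 1.78 m from the right end) as the axis so the support reaction has zero arm there.
Beam weight: 20.1 × 10 = 201 N down at 1.625 m → arm 0.155 m, τ = 201 × 0.155 = 31.16 N·m clockwise.
Toolbox: 17.9 × 10 = 179 N down at 2.09 m → arm 0.31 m, τ = 179 × 0.31 = 55.49 N·m counterclockwise.
Bag of cement: 22.4 × 10 = 224 N down at 0.58 m → arm 1.2 m, τ = 224 × 1.2 = 268.8 N·m clockwise.
Paint can: 7.44 × 10 = 74.4 N down at 1 m → arm 0.78 m, τ = 74.4 × 0.78 = 58.03 N·m clockwise.
Net moment of existing loads = 302.5 N·m clockwise.
The sandbag weighs 21.6 × 10 = 216 N and must supply an equal counterclockwise moment, so its lever arm about the fulcrum is 302.5 / 216 = 1.4 m.
That puts it at 1.78 + 1.4 = 3.18 m from the right end.

x ≈ 3.18 m from the right end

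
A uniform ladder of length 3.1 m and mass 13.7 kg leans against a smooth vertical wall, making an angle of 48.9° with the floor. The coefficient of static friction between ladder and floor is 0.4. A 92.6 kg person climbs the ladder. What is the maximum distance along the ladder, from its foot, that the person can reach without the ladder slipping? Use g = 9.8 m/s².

About the foot of the ladder:
Ladder weight 13.7×9.8 = 134.3 N acts at 1.55 m along the ladder; its horizontal arm is 1.55·cos48.9° = 1.019 m → τ = 136.9 N·m clockwise.
Person weight 92.6×9.8 = 907.5 N at distance d → arm d·cos48.9° → τ = 907.5·d·0.6574 clockwise.
Wall normal N at the top has arm L sinθ = 2.336 m counterclockwise, so Στ = 0 gives N·2.336 = 136.9 + 596.6·d.
ΣFy = 0 ⇒ N_floor = 1042 N, so the maximum friction is μ_s·N_floor = 0.4×1042 = 416.8 N. ΣFx = 0 ⇒ N_wall = f, so at the slipping point N = 416.8 N.
Substituting: 416.8×2.336 = 136.9 + 596.6·d ⇒ d = (973.6 − 136.9) / 596.6 = 1.4 m.

d ≈ 1.4 m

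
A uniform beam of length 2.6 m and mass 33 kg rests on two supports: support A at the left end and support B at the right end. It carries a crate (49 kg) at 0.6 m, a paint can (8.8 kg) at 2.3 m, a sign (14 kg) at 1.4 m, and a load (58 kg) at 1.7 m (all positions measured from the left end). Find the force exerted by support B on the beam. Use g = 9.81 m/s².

Choose support A as the axis so its reaction then has zero moment arm.
Beam weight: 33 × 9.81 = 323.7 N down at 1.3 m → arm 1.3 m, τ = 323.7 × 1.3 = 420.8 N·m clockwise.
Crate: 49 × 9.81 = 480.7 N down at 0.6 m → arm 0.6 m, τ = 480.7 × 0.6 = 288.4 N·m clockwise.
Paint can: 8.8 × 9.81 = 86.33 N down at 2.3 m → arm 2.3 m, τ = 86.33 × 2.3 = 198.6 N·m clockwise.
Sign: 14 × 9.81 = 137.3 N down at 1.4 m → arm 1.4 m, τ = 137.3 × 1.4 = 192.2 N·m clockwise.
Load: 58 × 9.81 = 569 N down at 1.7 m → arm 1.7 m, τ = 569 × 1.7 = 967.3 N·m clockwise.
Net load moment about support A = 2067 N·m clockwise.
Reaction R at support B is upward at 2.6 m, arm 2.6 m → moment R × 2.6 counterclockwise.
Balancing moments: R × 2.6 = 2067, giving R = 795 N.

R_B ≈ 795 N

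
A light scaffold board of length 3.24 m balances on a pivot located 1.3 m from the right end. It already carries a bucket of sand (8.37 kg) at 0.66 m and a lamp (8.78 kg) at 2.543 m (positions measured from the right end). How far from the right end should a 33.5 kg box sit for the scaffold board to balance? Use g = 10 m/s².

x ≈ 1.13 m from the right end

Sum moments about the pivot (at 1.3 m from the right end) (the support reaction has zero arm there).
Bucket of sand: 8.37 × 10 = 83.7 N down at 0.66 m → arm 0.64 m, τ = 83.7 × 0.64 = 53.57 N·m clockwise.
Lamp: 8.78 × 10 = 87.8 N down at 2.543 m → arm 1.243 m, τ = 87.8 × 1.243 = 109.1 N·m counterclockwise.
Net moment of existing loads = 55.53 N·m counterclockwise.
The box weighs 33.5 × 10 = 335 N and must supply an equal clockwise moment, so its lever arm about the pivot is 55.53 / 335 = 0.166 m.
That puts it at 1.3 − 0.166 = 1.13 m from the right end.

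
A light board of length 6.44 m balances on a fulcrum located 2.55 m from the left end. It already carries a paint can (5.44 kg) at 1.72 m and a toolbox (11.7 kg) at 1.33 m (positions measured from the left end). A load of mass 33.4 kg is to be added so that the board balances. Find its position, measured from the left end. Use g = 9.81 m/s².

Sum moments about the fulcrum (at 2.55 m from the left end) (the support reaction has zero arm there).
Paint can: 5.44 × 9.81 = 53.37 N down at 1.72 m → arm 0.83 m, τ = 53.37 × 0.83 = 44.3 N·m counterclockwise.
Toolbox: 11.7 × 9.81 = 114.8 N down at 1.33 m → arm 1.22 m, τ = 114.8 × 1.22 = 140.1 N·m counterclockwise.
Net moment of existing loads = 184.4 N·m counterclockwise.
The load weighs 33.4 × 9.81 = 327.7 N and must supply an equal clockwise moment, so its lever arm about the fulcrum is 184.4 / 327.7 = 0.563 m.
That puts it at 2.55 + 0.563 = 3.11 m from the left end.

x ≈ 3.11 m from the left end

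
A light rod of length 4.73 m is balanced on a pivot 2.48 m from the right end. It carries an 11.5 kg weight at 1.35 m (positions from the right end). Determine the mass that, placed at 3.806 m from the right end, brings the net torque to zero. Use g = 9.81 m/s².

About the pivot (at 2.48 m from the right end):
Weight: 11.5 × 9.81 = 112.8 N down at 1.35 m → arm 1.13 m, τ = 112.8 × 1.13 = 127.5 N·m clockwise.
Net moment of known loads = 127.5 N·m clockwise.
An unknown mass m at 3.806 m has arm 1.326 m; its moment is m·g·1.326 counterclockwise.
Setting net torque to zero: m × 9.81 × 1.326 = 127.5 → m = 127.5 / (9.81 × 1.326) = 9.8 kg.

m ≈ 9.8 kg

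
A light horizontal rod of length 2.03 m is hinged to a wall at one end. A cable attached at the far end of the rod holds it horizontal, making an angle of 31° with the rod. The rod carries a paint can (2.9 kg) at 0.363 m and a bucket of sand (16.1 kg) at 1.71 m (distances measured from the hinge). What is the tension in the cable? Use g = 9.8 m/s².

Choose the hinge as the axis so the unknown hinge reaction has zero arm there.
Paint can: 2.9 × 9.8 = 28.42 N down at 0.363 m → arm 0.363 m, τ = 28.42 × 0.363 = 10.32 N·m clockwise.
Bucket of sand: 16.1 × 9.8 = 157.8 N down at 1.71 m → arm 1.71 m, τ = 157.8 × 1.71 = 269.8 N·m clockwise.
Total clockwise load moment = 280.1 N·m.
The cable tension T acts at 2.03 m; only its component perpendicular to the rod, T sinθ, produces torque. sin 31° = 0.515.
Balancing moments: T × 2.03 × 0.515 = 280.1, giving T = 280.1 / 1.045 = 268 N.

T ≈ 268 N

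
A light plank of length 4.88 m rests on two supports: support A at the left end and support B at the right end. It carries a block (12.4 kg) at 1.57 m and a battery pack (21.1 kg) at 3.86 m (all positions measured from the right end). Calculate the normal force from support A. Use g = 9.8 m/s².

Taking torques about support B:
Block: 12.4 × 9.8 = 121.5 N down at 1.57 m → arm 1.57 m, τ = 121.5 × 1.57 = 190.8 N·m counterclockwise.
Battery pack: 21.1 × 9.8 = 206.8 N down at 3.86 m → arm 3.86 m, τ = 206.8 × 3.86 = 798.2 N·m counterclockwise.
Net load moment about support B = 989 N·m counterclockwise.
Reaction R at support A is upward at 4.88 m, arm 4.88 m → moment R × 4.88 clockwise.
Balancing moments: R × 4.88 = 989, giving R = 203 N.

R_A ≈ 203 N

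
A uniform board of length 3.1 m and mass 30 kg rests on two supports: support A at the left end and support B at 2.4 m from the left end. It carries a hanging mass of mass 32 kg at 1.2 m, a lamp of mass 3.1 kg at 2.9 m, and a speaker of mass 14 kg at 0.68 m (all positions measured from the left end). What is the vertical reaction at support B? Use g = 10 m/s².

R_B ≈ 431 N

Choose support A as the axis so its reaction then has zero moment arm.
Beam weight: 30 × 10 = 300 N down at 1.55 m → arm 1.55 m, τ = 300 × 1.55 = 465 N·m clockwise.
Hanging mass: 32 × 10 = 320 N down at 1.2 m → arm 1.2 m, τ = 320 × 1.2 = 384 N·m clockwise.
Lamp: 3.1 × 10 = 31 N down at 2.9 m → arm 2.9 m, τ = 31 × 2.9 = 89.9 N·m clockwise.
Speaker: 14 × 10 = 140 N down at 0.68 m → arm 0.68 m, τ = 140 × 0.68 = 95.2 N·m clockwise.
Net load moment about support A = 1034 N·m clockwise.
Reaction R at support B is upward at 2.4 m, arm 2.4 m → moment R × 2.4 counterclockwise.
Στ = 0 ⇒ R × 2.4 = 1034 ⇒ R = 431 N.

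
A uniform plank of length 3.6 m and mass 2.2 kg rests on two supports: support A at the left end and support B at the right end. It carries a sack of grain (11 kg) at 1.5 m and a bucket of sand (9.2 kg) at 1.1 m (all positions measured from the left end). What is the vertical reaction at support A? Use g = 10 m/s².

R_A ≈ 139 N

About support B:
Beam weight: 2.2 × 10 = 22 N down at 1.8 m → arm 1.8 m, τ = 22 × 1.8 = 39.6 N·m counterclockwise.
Sack of grain: 11 × 10 = 110 N down at 1.5 m → arm 2.1 m, τ = 110 × 2.1 = 231 N·m counterclockwise.
Bucket of sand: 9.2 × 10 = 92 N down at 1.1 m → arm 2.5 m, τ = 92 × 2.5 = 230 N·m counterclockwise.
Net load moment about support B = 500.6 N·m counterclockwise.
Reaction R at support A is upward at 0 m, arm 3.6 m → moment R × 3.6 clockwise.
Balancing moments: R × 3.6 = 500.6, giving R = 139 N.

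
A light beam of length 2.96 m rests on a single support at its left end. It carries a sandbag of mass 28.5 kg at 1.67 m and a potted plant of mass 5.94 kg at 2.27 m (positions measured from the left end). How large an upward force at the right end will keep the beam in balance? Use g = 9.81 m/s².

Choose the left end as the axis so the unknown pivot reaction has zero arm there.
Sandbag: 28.5 × 9.81 = 279.6 N down at 1.67 m → arm 1.67 m, τ = 279.6 × 1.67 = 466.9 N·m clockwise.
Potted plant: 5.94 × 9.81 = 58.27 N down at 2.27 m → arm 2.27 m, τ = 58.27 × 2.27 = 132.3 N·m clockwise.
Net moment of the loads = 599.2 N·m clockwise.
The upward force F acts at the right end, arm 2.96 m, giving F × 2.96 counterclockwise.
Setting net torque to zero: F × 2.96 = 599.2 → F = 599.2 / 2.96 = 202 N.

F ≈ 202 N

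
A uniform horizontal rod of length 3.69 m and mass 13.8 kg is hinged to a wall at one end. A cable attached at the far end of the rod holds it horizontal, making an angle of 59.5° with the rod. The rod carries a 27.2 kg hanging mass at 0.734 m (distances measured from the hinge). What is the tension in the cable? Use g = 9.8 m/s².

Taking torques about the hinge:
Beam weight: 13.8 × 9.8 = 135.2 N down at 1.845 m → arm 1.845 m, τ = 135.2 × 1.845 = 249.4 N·m clockwise.
Hanging mass: 27.2 × 9.8 = 266.6 N down at 0.734 m → arm 0.734 m, τ = 266.6 × 0.734 = 195.7 N·m clockwise.
Total clockwise load moment = 445.1 N·m.
The cable tension T acts at 3.69 m; only its component perpendicular to the rod, T sinθ, produces torque. sin 59.5° = 0.8616.
For rotational equilibrium, T × 3.69 × 0.8616 = 445.1, so T = 445.1 / 3.179 = 140 N.

T ≈ 140 N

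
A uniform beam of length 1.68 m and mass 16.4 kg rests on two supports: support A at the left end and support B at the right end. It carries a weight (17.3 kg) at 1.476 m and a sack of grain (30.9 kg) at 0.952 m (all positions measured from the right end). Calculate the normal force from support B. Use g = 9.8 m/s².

Take moments about support A.
Beam weight: 16.4 × 9.8 = 160.7 N down at 0.84 m → arm 0.84 m, τ = 160.7 × 0.84 = 135 N·m clockwise.
Weight: 17.3 × 9.8 = 169.5 N down at 1.476 m → arm 0.204 m, τ = 169.5 × 0.204 = 34.58 N·m clockwise.
Sack of grain: 30.9 × 9.8 = 302.8 N down at 0.952 m → arm 0.728 m, τ = 302.8 × 0.728 = 220.4 N·m clockwise.
Net load moment about support A = 390 N·m clockwise.
Reaction R at support B is upward at 0 m, arm 1.68 m → moment R × 1.68 counterclockwise.
For rotational equilibrium, R × 1.68 = 390, so R = 232 N.

R_B ≈ 232 N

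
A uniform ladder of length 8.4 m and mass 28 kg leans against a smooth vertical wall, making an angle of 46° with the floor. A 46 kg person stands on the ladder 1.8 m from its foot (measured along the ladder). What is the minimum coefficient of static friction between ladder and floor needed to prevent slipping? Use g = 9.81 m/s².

About the foot of the ladder:
Ladder weight 28×9.81 = 274.7 N acts at 4.2 m along the ladder; its horizontal arm is 4.2·cos46° = 2.918 m → τ = 801.6 N·m clockwise.
Person: 46×9.81 = 451.3 N at 1.8 m → arm 1.25 m → τ = 564.1 N·m clockwise.
Wall normal N acts horizontally at the top; its moment arm is the height L sinθ = 8.4·sin46° = 6.042 m, counterclockwise.
For rotational equilibrium, N × 6.042 = 1366, so N = 226.1 N.
ΣFx = 0 ⇒ f = N_wall = 226.1 N. ΣFy = 0 ⇒ N_floor = 726 N.
μ_min = f / N_floor = 226.1 / 726 = 0.311.

μ_min ≈ 0.311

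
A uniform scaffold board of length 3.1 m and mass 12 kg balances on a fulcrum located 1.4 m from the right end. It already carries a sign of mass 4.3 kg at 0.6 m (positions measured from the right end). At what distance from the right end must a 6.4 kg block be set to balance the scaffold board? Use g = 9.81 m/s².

x ≈ 1.66 m from the right end

Take moments about the fulcrum (at 1.4 m from the right end).
Beam weight: 12 × 9.81 = 117.7 N down at 1.55 m → arm 0.15 m, τ = 117.7 × 0.15 = 17.66 N·m counterclockwise.
Sign: 4.3 × 9.81 = 42.18 N down at 0.6 m → arm 0.8 m, τ = 42.18 × 0.8 = 33.74 N·m clockwise.
Net moment of existing loads = 16.08 N·m clockwise.
The block weighs 6.4 × 9.81 = 62.78 N and must supply an equal counterclockwise moment, so its lever arm about the fulcrum is 16.08 / 62.78 = 0.256 m.
That puts it at 1.4 + 0.256 = 1.66 m from the right end.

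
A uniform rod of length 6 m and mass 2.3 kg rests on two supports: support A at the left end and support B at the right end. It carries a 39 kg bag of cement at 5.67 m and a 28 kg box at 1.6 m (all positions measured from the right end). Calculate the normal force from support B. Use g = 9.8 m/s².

R_B ≈ 234 N

Take moments about support A.
Beam weight: 2.3 × 9.8 = 22.54 N down at 3 m → arm 3 m, τ = 22.54 × 3 = 67.62 N·m clockwise.
Bag of cement: 39 × 9.8 = 382.2 N down at 5.67 m → arm 0.33 m, τ = 382.2 × 0.33 = 126.1 N·m clockwise.
Box: 28 × 9.8 = 274.4 N down at 1.6 m → arm 4.4 m, τ = 274.4 × 4.4 = 1207 N·m clockwise.
Net load moment about support A = 1401 N·m clockwise.
Reaction R at support B is upward at 0 m, arm 6 m → moment R × 6 counterclockwise.
Setting net torque to zero: R × 6 = 1401 → R = 234 N.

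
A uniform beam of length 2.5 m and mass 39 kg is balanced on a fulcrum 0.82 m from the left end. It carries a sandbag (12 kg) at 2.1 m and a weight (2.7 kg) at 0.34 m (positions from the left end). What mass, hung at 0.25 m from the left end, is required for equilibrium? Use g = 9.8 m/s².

m ≈ 54.1 kg

Taking torques about the fulcrum (at 0.82 m from the left end):
Beam weight: 39 × 9.8 = 382.2 N down at 1.25 m → arm 0.43 m, τ = 382.2 × 0.43 = 164.3 N·m clockwise.
Sandbag: 12 × 9.8 = 117.6 N down at 2.1 m → arm 1.28 m, τ = 117.6 × 1.28 = 150.5 N·m clockwise.
Weight: 2.7 × 9.8 = 26.46 N down at 0.34 m → arm 0.48 m, τ = 26.46 × 0.48 = 12.7 N·m counterclockwise.
Net moment of known loads = 302.1 N·m clockwise.
An unknown mass m at 0.25 m has arm 0.57 m; its moment is m·g·0.57 counterclockwise.
For rotational equilibrium, m × 9.8 × 0.57 = 302.1, so m = 302.1 / (9.8 × 0.57) = 54.1 kg.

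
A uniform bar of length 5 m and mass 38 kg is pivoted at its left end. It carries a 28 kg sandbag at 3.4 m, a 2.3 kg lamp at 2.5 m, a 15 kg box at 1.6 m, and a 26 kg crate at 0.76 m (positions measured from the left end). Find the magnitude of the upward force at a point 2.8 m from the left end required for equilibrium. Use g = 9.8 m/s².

F ≈ 839 N

Taking torques about the left end:
Beam weight: 38 × 9.8 = 372.4 N down at 2.5 m → arm 2.5 m, τ = 372.4 × 2.5 = 931 N·m clockwise.
Sandbag: 28 × 9.8 = 274.4 N down at 3.4 m → arm 3.4 m, τ = 274.4 × 3.4 = 933 N·m clockwise.
Lamp: 2.3 × 9.8 = 22.54 N down at 2.5 m → arm 2.5 m, τ = 22.54 × 2.5 = 56.35 N·m clockwise.
Box: 15 × 9.8 = 147 N down at 1.6 m → arm 1.6 m, τ = 147 × 1.6 = 235.2 N·m clockwise.
Crate: 26 × 9.8 = 254.8 N down at 0.76 m → arm 0.76 m, τ = 254.8 × 0.76 = 193.6 N·m clockwise.
Net moment of the loads = 2349 N·m clockwise.
The upward force F acts at a point 2.8 m from the left end, arm 2.8 m, giving F × 2.8 counterclockwise.
For rotational equilibrium, F × 2.8 = 2349, so F = 2349 / 2.8 = 839 N.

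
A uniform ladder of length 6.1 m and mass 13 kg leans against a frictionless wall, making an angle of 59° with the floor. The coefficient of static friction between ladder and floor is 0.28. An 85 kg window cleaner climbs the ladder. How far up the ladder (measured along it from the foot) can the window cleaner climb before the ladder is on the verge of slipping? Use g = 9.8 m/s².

d ≈ 2.81 m

Choose the foot of the ladder as the axis so the floor normal and friction both act there and drop out.
Ladder weight 13×9.8 = 127.4 N acts at 3.05 m along the ladder; its horizontal arm is 3.05·cos59° = 1.571 m → τ = 200.1 N·m clockwise.
Window cleaner weight 85×9.8 = 833 N at distance d → arm d·cos59° → τ = 833·d·0.515 clockwise.
Wall normal N at the top has arm L sinθ = 5.229 m counterclockwise, so Στ = 0 gives N·5.229 = 200.1 + 429·d.
ΣFy = 0 ⇒ N_floor = 960.4 N, so the maximum friction is μ_s·N_floor = 0.28×960.4 = 268.9 N. ΣFx = 0 ⇒ N_wall = f, so at the slipping point N = 268.9 N.
Substituting: 268.9×5.229 = 200.1 + 429·d ⇒ d = (1406 − 200.1) / 429 = 2.81 m.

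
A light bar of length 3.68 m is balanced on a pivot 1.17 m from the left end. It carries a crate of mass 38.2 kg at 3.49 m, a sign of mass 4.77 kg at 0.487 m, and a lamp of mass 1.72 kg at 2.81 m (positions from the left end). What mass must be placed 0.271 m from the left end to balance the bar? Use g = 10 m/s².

Taking torques about the pivot (at 1.17 m from the left end):
Crate: 38.2 × 10 = 382 N down at 3.49 m → arm 2.32 m, τ = 382 × 2.32 = 886.2 N·m clockwise.
Sign: 4.77 × 10 = 47.7 N down at 0.487 m → arm 0.683 m, τ = 47.7 × 0.683 = 32.58 N·m counterclockwise.
Lamp: 1.72 × 10 = 17.2 N down at 2.81 m → arm 1.64 m, τ = 17.2 × 1.64 = 28.21 N·m clockwise.
Net moment of known loads = 881.8 N·m clockwise.
An unknown mass m at 0.271 m has arm 0.899 m; its moment is m·g·0.899 counterclockwise.
Balancing moments: m × 10 × 0.899 = 881.8, giving m = 881.8 / (10 × 0.899) = 98.1 kg.

m ≈ 98.1 kg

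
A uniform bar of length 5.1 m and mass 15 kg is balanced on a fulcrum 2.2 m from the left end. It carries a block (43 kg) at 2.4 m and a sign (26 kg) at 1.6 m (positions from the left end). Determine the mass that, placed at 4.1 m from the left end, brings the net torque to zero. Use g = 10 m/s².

Take moments about the fulcrum (at 2.2 m from the left end).
Beam weight: 15 × 10 = 150 N down at 2.55 m → arm 0.35 m, τ = 150 × 0.35 = 52.5 N·m clockwise.
Block: 43 × 10 = 430 N down at 2.4 m → arm 0.2 m, τ = 430 × 0.2 = 86 N·m clockwise.
Sign: 26 × 10 = 260 N down at 1.6 m → arm 0.6 m, τ = 260 × 0.6 = 156 N·m counterclockwise.
Net moment of known loads = 17.5 N·m counterclockwise.
An unknown mass m at 4.1 m has arm 1.9 m; its moment is m·g·1.9 clockwise.
For rotational equilibrium, m × 10 × 1.9 = 17.5, so m = 17.5 / (10 × 1.9) = 0.921 kg.

m ≈ 0.921 kg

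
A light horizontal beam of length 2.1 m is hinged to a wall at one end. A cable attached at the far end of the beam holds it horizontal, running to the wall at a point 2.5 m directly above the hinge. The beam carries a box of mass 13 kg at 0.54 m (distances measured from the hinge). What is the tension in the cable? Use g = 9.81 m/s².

Take moments about the hinge.
Box: 13 × 9.81 = 127.5 N down at 0.54 m → arm 0.54 m, τ = 127.5 × 0.54 = 68.85 N·m clockwise.
Total clockwise load moment = 68.85 N·m.
The cable tension T acts at 2.1 m; only its component perpendicular to the beam, T sinθ, produces torque. sinθ = h/√(h²+d²) = 2.5/√(2.5²+2.1²) = 0.7657.
For rotational equilibrium, T × 2.1 × 0.7657 = 68.85, so T = 68.85 / 1.608 = 42.8 N.

T ≈ 42.8 N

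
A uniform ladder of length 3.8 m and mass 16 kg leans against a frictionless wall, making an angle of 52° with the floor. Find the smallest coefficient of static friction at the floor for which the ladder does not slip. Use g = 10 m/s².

Choose the foot of the ladder as the axis so the floor normal and friction both act there and drop out.
Ladder weight 16×10 = 160 N acts at 1.9 m along the ladder; its horizontal arm is 1.9·cos52° = 1.17 m → τ = 187.2 N·m clockwise.
Wall normal N acts horizontally at the top; its moment arm is the height L sinθ = 3.8·sin52° = 2.994 m, counterclockwise.
Setting net torque to zero: N × 2.994 = 187.2 → N = 62.53 N.
ΣFx = 0 ⇒ f = N_wall = 62.53 N. ΣFy = 0 ⇒ N_floor = 160 N.
μ_min = f / N_floor = 62.53 / 160 = 0.391.

μ_min ≈ 0.391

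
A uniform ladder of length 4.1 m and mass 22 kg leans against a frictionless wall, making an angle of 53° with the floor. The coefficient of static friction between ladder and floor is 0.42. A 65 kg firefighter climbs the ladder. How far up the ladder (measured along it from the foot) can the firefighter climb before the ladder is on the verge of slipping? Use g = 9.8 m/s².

d ≈ 2.36 m

Take moments about the foot of the ladder.
Ladder weight 22×9.8 = 215.6 N acts at 2.05 m along the ladder; its horizontal arm is 2.05·cos53° = 1.234 m → τ = 266.1 N·m clockwise.
Firefighter weight 65×9.8 = 637 N at distance d → arm d·cos53° → τ = 637·d·0.6018 clockwise.
Wall normal N at the top has arm L sinθ = 3.274 m counterclockwise, so Στ = 0 gives N·3.274 = 266.1 + 383.3·d.
ΣFy = 0 ⇒ N_floor = 852.6 N, so the maximum friction is μ_s·N_floor = 0.42×852.6 = 358.1 N. ΣFx = 0 ⇒ N_wall = f, so at the slipping point N = 358.1 N.
Substituting: 358.1×3.274 = 266.1 + 383.3·d ⇒ d = (1172 − 266.1) / 383.3 = 2.36 m.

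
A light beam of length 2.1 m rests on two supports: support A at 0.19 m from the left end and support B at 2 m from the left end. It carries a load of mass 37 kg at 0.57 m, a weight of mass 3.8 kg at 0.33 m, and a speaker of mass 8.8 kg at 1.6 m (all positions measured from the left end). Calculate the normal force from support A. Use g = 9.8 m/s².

Taking torques about support B:
Load: 37 × 9.8 = 362.6 N down at 0.57 m → arm 1.43 m, τ = 362.6 × 1.43 = 518.5 N·m counterclockwise.
Weight: 3.8 × 9.8 = 37.24 N down at 0.33 m → arm 1.67 m, τ = 37.24 × 1.67 = 62.19 N·m counterclockwise.
Speaker: 8.8 × 9.8 = 86.24 N down at 1.6 m → arm 0.4 m, τ = 86.24 × 0.4 = 34.5 N·m counterclockwise.
Net load moment about support B = 615.2 N·m counterclockwise.
Reaction R at support A is upward at 0.19 m, arm 1.81 m → moment R × 1.81 clockwise.
Balancing moments: R × 1.81 = 615.2, giving R = 340 N.

R_A ≈ 340 N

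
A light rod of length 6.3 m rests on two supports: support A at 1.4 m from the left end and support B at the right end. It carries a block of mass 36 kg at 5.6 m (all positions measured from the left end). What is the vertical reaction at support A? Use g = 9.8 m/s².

Taking torques about support B:
Block: 36 × 9.8 = 352.8 N down at 5.6 m → arm 0.7 m, τ = 352.8 × 0.7 = 247 N·m counterclockwise.
Net load moment about support B = 247 N·m counterclockwise.
Reaction R at support A is upward at 1.4 m, arm 4.9 m → moment R × 4.9 clockwise.
Στ = 0 ⇒ R × 4.9 = 247 ⇒ R = 50.4 N.

R_A ≈ 50.4 N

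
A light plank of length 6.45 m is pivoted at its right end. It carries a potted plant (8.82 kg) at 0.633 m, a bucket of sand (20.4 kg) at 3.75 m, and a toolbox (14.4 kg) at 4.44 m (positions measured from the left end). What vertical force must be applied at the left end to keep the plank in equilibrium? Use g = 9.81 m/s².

F ≈ 206 N

Take moments about the right end.
Potted plant: 8.82 × 9.81 = 86.52 N down at 0.633 m → arm 5.817 m, τ = 86.52 × 5.817 = 503.3 N·m counterclockwise.
Bucket of sand: 20.4 × 9.81 = 200.1 N down at 3.75 m → arm 2.7 m, τ = 200.1 × 2.7 = 540.3 N·m counterclockwise.
Toolbox: 14.4 × 9.81 = 141.3 N down at 4.44 m → arm 2.01 m, τ = 141.3 × 2.01 = 284 N·m counterclockwise.
Net moment of the loads = 1328 N·m counterclockwise.
The upward force F acts at the left end, arm 6.45 m, giving F × 6.45 clockwise.
Balancing moments: F × 6.45 = 1328, giving F = 1328 / 6.45 = 206 N.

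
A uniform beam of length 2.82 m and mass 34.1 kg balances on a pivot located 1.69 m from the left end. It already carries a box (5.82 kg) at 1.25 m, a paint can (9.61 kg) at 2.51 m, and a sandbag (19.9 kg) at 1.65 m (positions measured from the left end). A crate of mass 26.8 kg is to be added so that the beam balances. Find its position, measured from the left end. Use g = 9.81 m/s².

x ≈ 1.88 m from the left end

Take moments about the pivot (at 1.69 m from the left end).
Beam weight: 34.1 × 9.81 = 334.5 N down at 1.41 m → arm 0.28 m, τ = 334.5 × 0.28 = 93.66 N·m counterclockwise.
Box: 5.82 × 9.81 = 57.09 N down at 1.25 m → arm 0.44 m, τ = 57.09 × 0.44 = 25.12 N·m counterclockwise.
Paint can: 9.61 × 9.81 = 94.27 N down at 2.51 m → arm 0.82 m, τ = 94.27 × 0.82 = 77.3 N·m clockwise.
Sandbag: 19.9 × 9.81 = 195.2 N down at 1.65 m → arm 0.04 m, τ = 195.2 × 0.04 = 7.808 N·m counterclockwise.
Net moment of existing loads = 49.29 N·m counterclockwise.
The crate weighs 26.8 × 9.81 = 262.9 N and must supply an equal clockwise moment, so its lever arm about the pivot is 49.29 / 262.9 = 0.187 m.
That puts it at 1.69 + 0.187 = 1.88 m from the left end.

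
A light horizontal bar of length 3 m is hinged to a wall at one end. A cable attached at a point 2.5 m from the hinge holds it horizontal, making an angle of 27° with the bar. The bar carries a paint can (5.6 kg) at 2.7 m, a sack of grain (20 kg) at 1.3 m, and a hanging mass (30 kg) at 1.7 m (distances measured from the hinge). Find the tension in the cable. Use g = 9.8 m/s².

Taking torques about the hinge:
Paint can: 5.6 × 9.8 = 54.88 N down at 2.7 m → arm 2.7 m, τ = 54.88 × 2.7 = 148.2 N·m clockwise.
Sack of grain: 20 × 9.8 = 196 N down at 1.3 m → arm 1.3 m, τ = 196 × 1.3 = 254.8 N·m clockwise.
Hanging mass: 30 × 9.8 = 294 N down at 1.7 m → arm 1.7 m, τ = 294 × 1.7 = 499.8 N·m clockwise.
Total clockwise load moment = 902.8 N·m.
The cable tension T acts at 2.5 m; only its component perpendicular to the bar, T sinθ, produces torque. sin 27° = 0.454.
Setting net torque to zero: T × 2.5 × 0.454 = 902.8 → T = 902.8 / 1.135 = 795 N.

T ≈ 795 N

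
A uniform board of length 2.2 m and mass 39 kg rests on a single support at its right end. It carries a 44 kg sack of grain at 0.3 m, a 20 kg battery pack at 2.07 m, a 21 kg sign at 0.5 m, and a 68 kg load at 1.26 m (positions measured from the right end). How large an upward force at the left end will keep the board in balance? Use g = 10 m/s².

Taking torques about the right end:
Beam weight: 39 × 10 = 390 N down at 1.1 m → arm 1.1 m, τ = 390 × 1.1 = 429 N·m counterclockwise.
Sack of grain: 44 × 10 = 440 N down at 0.3 m → arm 0.3 m, τ = 440 × 0.3 = 132 N·m counterclockwise.
Battery pack: 20 × 10 = 200 N down at 2.07 m → arm 2.07 m, τ = 200 × 2.07 = 414 N·m counterclockwise.
Sign: 21 × 10 = 210 N down at 0.5 m → arm 0.5 m, τ = 210 × 0.5 = 105 N·m counterclockwise.
Load: 68 × 10 = 680 N down at 1.26 m → arm 1.26 m, τ = 680 × 1.26 = 856.8 N·m counterclockwise.
Net moment of the loads = 1937 N·m counterclockwise.
The upward force F acts at the left end, arm 2.2 m, giving F × 2.2 clockwise.
For rotational equilibrium, F × 2.2 = 1937, so F = 1937 / 2.2 = 880 N.

F ≈ 880 N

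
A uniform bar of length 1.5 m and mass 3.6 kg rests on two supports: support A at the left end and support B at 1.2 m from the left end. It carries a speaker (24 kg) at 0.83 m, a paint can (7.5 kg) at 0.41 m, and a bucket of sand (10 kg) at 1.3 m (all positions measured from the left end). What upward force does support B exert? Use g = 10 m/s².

R_B ≈ 322 N

Taking torques about support A:
Beam weight: 3.6 × 10 = 36 N down at 0.75 m → arm 0.75 m, τ = 36 × 0.75 = 27 N·m clockwise.
Speaker: 24 × 10 = 240 N down at 0.83 m → arm 0.83 m, τ = 240 × 0.83 = 199.2 N·m clockwise.
Paint can: 7.5 × 10 = 75 N down at 0.41 m → arm 0.41 m, τ = 75 × 0.41 = 30.75 N·m clockwise.
Bucket of sand: 10 × 10 = 100 N down at 1.3 m → arm 1.3 m, τ = 100 × 1.3 = 130 N·m clockwise.
Net load moment about support A = 386.9 N·m clockwise.
Reaction R at support B is upward at 1.2 m, arm 1.2 m → moment R × 1.2 counterclockwise.
Στ = 0 ⇒ R × 1.2 = 386.9 ⇒ R = 322 N.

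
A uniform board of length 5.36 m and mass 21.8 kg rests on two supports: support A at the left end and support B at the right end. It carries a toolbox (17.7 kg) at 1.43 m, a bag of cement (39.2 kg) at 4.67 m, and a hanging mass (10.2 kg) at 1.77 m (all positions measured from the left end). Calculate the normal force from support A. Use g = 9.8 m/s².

R_A ≈ 350 N

Choose support B as the axis so its reaction then has zero moment arm.
Beam weight: 21.8 × 9.8 = 213.6 N down at 2.68 m → arm 2.68 m, τ = 213.6 × 2.68 = 572.4 N·m counterclockwise.
Toolbox: 17.7 × 9.8 = 173.5 N down at 1.43 m → arm 3.93 m, τ = 173.5 × 3.93 = 681.9 N·m counterclockwise.
Bag of cement: 39.2 × 9.8 = 384.2 N down at 4.67 m → arm 0.69 m, τ = 384.2 × 0.69 = 265.1 N·m counterclockwise.
Hanging mass: 10.2 × 9.8 = 99.96 N down at 1.77 m → arm 3.59 m, τ = 99.96 × 3.59 = 358.9 N·m counterclockwise.
Net load moment about support B = 1878 N·m counterclockwise.
Reaction R at support A is upward at 0 m, arm 5.36 m → moment R × 5.36 clockwise.
For rotational equilibrium, R × 5.36 = 1878, so R = 350 N.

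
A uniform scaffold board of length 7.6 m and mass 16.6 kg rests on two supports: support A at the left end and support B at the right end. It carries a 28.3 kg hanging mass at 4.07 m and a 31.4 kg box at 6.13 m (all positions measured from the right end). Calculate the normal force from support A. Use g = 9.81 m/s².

Choose support B as the axis so its reaction then has zero moment arm.
Beam weight: 16.6 × 9.81 = 162.8 N down at 3.8 m → arm 3.8 m, τ = 162.8 × 3.8 = 618.6 N·m counterclockwise.
Hanging mass: 28.3 × 9.81 = 277.6 N down at 4.07 m → arm 4.07 m, τ = 277.6 × 4.07 = 1130 N·m counterclockwise.
Box: 31.4 × 9.81 = 308 N down at 6.13 m → arm 6.13 m, τ = 308 × 6.13 = 1888 N·m counterclockwise.
Net load moment about support B = 3637 N·m counterclockwise.
Reaction R at support A is upward at 7.6 m, arm 7.6 m → moment R × 7.6 clockwise.
Balancing moments: R × 7.6 = 3637, giving R = 479 N.

R_A ≈ 479 N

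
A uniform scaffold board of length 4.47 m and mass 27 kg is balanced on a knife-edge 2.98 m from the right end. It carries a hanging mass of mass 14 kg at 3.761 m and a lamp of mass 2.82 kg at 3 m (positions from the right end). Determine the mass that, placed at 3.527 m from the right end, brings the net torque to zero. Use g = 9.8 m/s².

m ≈ 16.7 kg

Take moments about the knife-edge (at 2.98 m from the right end).
Beam weight: 27 × 9.8 = 264.6 N down at 2.235 m → arm 0.745 m, τ = 264.6 × 0.745 = 197.1 N·m clockwise.
Hanging mass: 14 × 9.8 = 137.2 N down at 3.761 m → arm 0.781 m, τ = 137.2 × 0.781 = 107.2 N·m counterclockwise.
Lamp: 2.82 × 9.8 = 27.64 N down at 3 m → arm 0.02 m, τ = 27.64 × 0.02 = 0.5528 N·m counterclockwise.
Net moment of known loads = 89.35 N·m clockwise.
An unknown mass m at 3.527 m has arm 0.547 m; its moment is m·g·0.547 counterclockwise.
Setting net torque to zero: m × 9.8 × 0.547 = 89.35 → m = 89.35 / (9.8 × 0.547) = 16.7 kg.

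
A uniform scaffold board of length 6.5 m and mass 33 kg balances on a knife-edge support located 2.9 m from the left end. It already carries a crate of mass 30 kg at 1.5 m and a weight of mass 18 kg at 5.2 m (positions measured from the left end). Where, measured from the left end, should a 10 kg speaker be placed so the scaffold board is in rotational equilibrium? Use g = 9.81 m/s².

x ≈ 1.8 m from the left end

Sum moments about the knife-edge support (at 2.9 m from the left end) (the support reaction has zero arm there).
Beam weight: 33 × 9.81 = 323.7 N down at 3.25 m → arm 0.35 m, τ = 323.7 × 0.35 = 113.3 N·m clockwise.
Crate: 30 × 9.81 = 294.3 N down at 1.5 m → arm 1.4 m, τ = 294.3 × 1.4 = 412 N·m counterclockwise.
Weight: 18 × 9.81 = 176.6 N down at 5.2 m → arm 2.3 m, τ = 176.6 × 2.3 = 406.2 N·m clockwise.
Net moment of existing loads = 107.5 N·m clockwise.
The speaker weighs 10 × 9.81 = 98.1 N and must supply an equal counterclockwise moment, so its lever arm about the knife-edge support is 107.5 / 98.1 = 1.1 m.
That puts it at 2.9 − 1.1 = 1.8 m from the left end.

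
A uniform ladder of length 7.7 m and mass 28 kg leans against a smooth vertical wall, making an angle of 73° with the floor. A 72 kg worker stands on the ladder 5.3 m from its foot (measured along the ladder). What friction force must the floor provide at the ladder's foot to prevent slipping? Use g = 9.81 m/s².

Choose the foot of the ladder as the axis so the floor normal and friction both act there and drop out.
Ladder weight 28×9.81 = 274.7 N acts at 3.85 m along the ladder; its horizontal arm is 3.85·cos73° = 1.126 m → τ = 309.3 N·m clockwise.
Worker: 72×9.81 = 706.3 N at 5.3 m → arm 1.55 m → τ = 1095 N·m clockwise.
Wall normal N acts horizontally at the top; its moment arm is the height L sinθ = 7.7·sin73° = 7.364 m, counterclockwise.
Setting net torque to zero: N × 7.364 = 1404 → N = 191 N.
ΣFx = 0: friction at the foot balances the wall's push, so f = N_wall = 191 N.

f ≈ 191 N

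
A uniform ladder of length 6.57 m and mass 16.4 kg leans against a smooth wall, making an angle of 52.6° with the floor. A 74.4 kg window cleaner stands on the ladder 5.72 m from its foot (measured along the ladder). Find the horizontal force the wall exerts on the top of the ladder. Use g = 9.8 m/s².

About the foot of the ladder:
Ladder weight 16.4×9.8 = 160.7 N acts at 3.285 m along the ladder; its horizontal arm is 3.285·cos52.6° = 1.995 m → τ = 320.6 N·m clockwise.
Window cleaner: 74.4×9.8 = 729.1 N at 5.72 m → arm 3.474 m → τ = 2533 N·m clockwise.
Wall normal N acts horizontally at the top; its moment arm is the height L sinθ = 6.57·sin52.6° = 5.219 m, counterclockwise.
Balancing moments: N × 5.219 = 2854, giving N = 547 N.

N_wall ≈ 547 N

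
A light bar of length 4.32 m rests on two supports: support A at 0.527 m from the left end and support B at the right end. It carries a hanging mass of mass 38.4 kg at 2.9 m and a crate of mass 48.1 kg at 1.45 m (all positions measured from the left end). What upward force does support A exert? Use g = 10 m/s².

Sum moments about support B (its reaction then has zero moment arm).
Hanging mass: 38.4 × 10 = 384 N down at 2.9 m → arm 1.42 m, τ = 384 × 1.42 = 545.3 N·m counterclockwise.
Crate: 48.1 × 10 = 481 N down at 1.45 m → arm 2.87 m, τ = 481 × 2.87 = 1380 N·m counterclockwise.
Net load moment about support B = 1925 N·m counterclockwise.
Reaction R at support A is upward at 0.527 m, arm 3.793 m → moment R × 3.793 clockwise.
Στ = 0 ⇒ R × 3.793 = 1925 ⇒ R = 508 N.

R_A ≈ 508 N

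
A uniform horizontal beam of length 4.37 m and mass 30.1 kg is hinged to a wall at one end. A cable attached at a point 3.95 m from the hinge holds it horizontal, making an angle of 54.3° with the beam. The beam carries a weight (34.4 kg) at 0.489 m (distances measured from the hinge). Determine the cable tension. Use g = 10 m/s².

T ≈ 257 N

Sum moments about the hinge (the unknown hinge reaction has zero arm there).
Beam weight: 30.1 × 10 = 301 N down at 2.185 m → arm 2.185 m, τ = 301 × 2.185 = 657.7 N·m clockwise.
Weight: 34.4 × 10 = 344 N down at 0.489 m → arm 0.489 m, τ = 344 × 0.489 = 168.2 N·m clockwise.
Total clockwise load moment = 825.9 N·m.
The cable tension T acts at 3.95 m; only its component perpendicular to the beam, T sinθ, produces torque. sin 54.3° = 0.8121.
Στ = 0 ⇒ T × 3.95 × 0.8121 = 825.9 ⇒ T = 825.9 / 3.208 = 257 N.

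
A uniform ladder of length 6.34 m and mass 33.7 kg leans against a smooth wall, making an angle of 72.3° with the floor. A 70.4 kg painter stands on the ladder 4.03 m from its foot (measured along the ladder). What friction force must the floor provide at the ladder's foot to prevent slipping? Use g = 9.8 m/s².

Sum moments about the foot of the ladder (the floor normal and friction both act there and drop out).
Ladder weight 33.7×9.8 = 330.3 N acts at 3.17 m along the ladder; its horizontal arm is 3.17·cos72.3° = 0.9638 m → τ = 318.3 N·m clockwise.
Painter: 70.4×9.8 = 689.9 N at 4.03 m → arm 1.225 m → τ = 845.1 N·m clockwise.
Wall normal N acts horizontally at the top; its moment arm is the height L sinθ = 6.34·sin72.3° = 6.04 m, counterclockwise.
Balancing moments: N × 6.04 = 1163, giving N = 193 N.
ΣFx = 0: friction at the foot balances the wall's push, so f = N_wall = 193 N.

f ≈ 193 N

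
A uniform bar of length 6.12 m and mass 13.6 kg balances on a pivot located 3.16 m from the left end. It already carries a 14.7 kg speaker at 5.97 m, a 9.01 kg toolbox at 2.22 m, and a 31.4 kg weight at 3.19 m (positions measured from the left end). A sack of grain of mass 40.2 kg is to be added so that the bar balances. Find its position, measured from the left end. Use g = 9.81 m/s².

x ≈ 2.35 m from the left end

Taking torques about the pivot (at 3.16 m from the left end):
Beam weight: 13.6 × 9.81 = 133.4 N down at 3.06 m → arm 0.1 m, τ = 133.4 × 0.1 = 13.34 N·m counterclockwise.
Speaker: 14.7 × 9.81 = 144.2 N down at 5.97 m → arm 2.81 m, τ = 144.2 × 2.81 = 405.2 N·m clockwise.
Toolbox: 9.01 × 9.81 = 88.39 N down at 2.22 m → arm 0.94 m, τ = 88.39 × 0.94 = 83.09 N·m counterclockwise.
Weight: 31.4 × 9.81 = 308 N down at 3.19 m → arm 0.03 m, τ = 308 × 0.03 = 9.24 N·m clockwise.
Net moment of existing loads = 318 N·m clockwise.
The sack of grain weighs 40.2 × 9.81 = 394.4 N and must supply an equal counterclockwise moment, so its lever arm about the pivot is 318 / 394.4 = 0.806 m.
That puts it at 3.16 − 0.806 = 2.35 m from the left end.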